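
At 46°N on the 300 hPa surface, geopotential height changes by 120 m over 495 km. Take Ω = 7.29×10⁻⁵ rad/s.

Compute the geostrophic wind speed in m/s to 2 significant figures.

Coriolis parameter at 46°N:
f = 2Ω sin φ = 2 × 7.29×10⁻⁵ × sin 46° = 1.05×10⁻⁴ s⁻¹
Height gradient: |∂Z/∂n| = 120 m / 495000 m = 2.42×10⁻⁴
On a pressure surface, geostrophic balance gives V_g = (g/f)|∂Z/∂n|:
V_g = 9.81 × 2.42×10⁻⁴ / 1.05×10⁻⁴ = 22.7 m/s

23 m/s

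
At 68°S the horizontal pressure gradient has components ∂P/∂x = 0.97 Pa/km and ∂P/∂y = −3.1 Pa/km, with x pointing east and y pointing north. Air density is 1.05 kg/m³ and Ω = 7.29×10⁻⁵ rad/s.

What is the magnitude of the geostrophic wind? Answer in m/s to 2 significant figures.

Coriolis parameter at 68°S:
f = 2Ω sin φ = 2 × 7.29×10⁻⁵ × sin 68° = 1.35×10⁻⁴ s⁻¹
In the Southern Hemisphere f is negative: f = −1.35×10⁻⁴ s⁻¹.
Component geostrophic relations (x east, y north):
u_g = −(1/(fρ)) ∂P/∂y,  v_g = (1/(fρ)) ∂P/∂x
u_g = −(−3.1×10⁻³)/(−1.35×10⁻⁴ × 1.05) = −21.8 m/s;  v_g = (0.97×10⁻³)/(−1.35×10⁻⁴ × 1.05) = −6.83 m/s
|V_g| = √(u_g² + v_g²) = 22.9 m/s

23 m/s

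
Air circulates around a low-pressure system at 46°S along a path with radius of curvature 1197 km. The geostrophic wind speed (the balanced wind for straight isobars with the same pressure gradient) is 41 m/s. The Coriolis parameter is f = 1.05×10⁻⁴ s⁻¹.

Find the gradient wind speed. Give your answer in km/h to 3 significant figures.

Around a low, centrifugal force acts outward with Coriolis, so pressure-gradient force balances both:
(1/ρ)|∂P/∂n| = fV + V²/R  →  V² + fR·V − fR·V_g = 0
With fR = 1.05×10⁻⁴ × 1197×10³ m = 126 m/s:
V = [−fR + √((fR)² + 4 fR V_g)]/2 = [−126 + √(126² + 4×126×41)]/2 = 32.6 m/s
Subgeostrophic (V < V_g = 41 m/s), as expected around a low.
Converting: 32.6 m/s × 3.6 = 117 km/h

117 km/h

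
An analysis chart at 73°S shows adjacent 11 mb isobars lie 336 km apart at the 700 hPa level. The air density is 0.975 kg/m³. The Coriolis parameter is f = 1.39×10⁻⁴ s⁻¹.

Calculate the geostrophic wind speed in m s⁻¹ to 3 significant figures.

24.2 m s⁻¹

Pressure gradient: |∂P/∂n| = 1100 Pa / 336000 m = 3.27×10⁻³ Pa/m
Geostrophic balance (pressure-gradient force = Coriolis force):
V_g = (1/(fρ)) |∂P/∂n| = 3.27×10⁻³ / (1.39×10⁻⁴ × 0.975) = 24.2 m/s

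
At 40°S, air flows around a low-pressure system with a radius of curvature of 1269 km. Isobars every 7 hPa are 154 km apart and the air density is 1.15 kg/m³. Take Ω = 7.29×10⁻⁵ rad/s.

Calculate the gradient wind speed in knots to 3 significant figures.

Coriolis parameter at 40°S:
f = 2Ω sin φ = 2 × 7.29×10⁻⁵ × sin 40° = 9.37×10⁻⁵ s⁻¹
Pressure gradient: |∂P/∂n| = 700 Pa / 154000 m = 4.55×10⁻³ Pa/m
Geostrophic speed: V_g = |∂P/∂n|/(fρ) = 4.55×10⁻³/(9.37×10⁻⁵ × 1.15) = 42.2 m/s
Around a low, centrifugal force acts outward with Coriolis, so pressure-gradient force balances both:
(1/ρ)|∂P/∂n| = fV + V²/R  →  V² + fR·V − fR·V_g = 0
With fR = 9.37×10⁻⁵ × 1269×10³ m = 119 m/s:
V = [−fR + √((fR)² + 4 fR V_g)]/2 = [−119 + √(119² + 4×119×42.2)]/2 = 33 m/s
Subgeostrophic (V < V_g = 42.2 m/s), as expected around a low.
Converting: 33 m/s × 1.944 = 64.2 knots

64.2 knots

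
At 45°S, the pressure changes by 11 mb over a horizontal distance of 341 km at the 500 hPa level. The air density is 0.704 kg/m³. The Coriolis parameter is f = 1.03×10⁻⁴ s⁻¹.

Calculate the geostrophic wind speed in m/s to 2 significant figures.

Pressure gradient: |∂P/∂n| = 1100 Pa / 341000 m = 3.23×10⁻³ Pa/m
Geostrophic balance (pressure-gradient force = Coriolis force):
V_g = (1/(fρ)) |∂P/∂n| = 3.23×10⁻³ / (1.03×10⁻⁴ × 0.704) = 44.5 m/s

44 m/s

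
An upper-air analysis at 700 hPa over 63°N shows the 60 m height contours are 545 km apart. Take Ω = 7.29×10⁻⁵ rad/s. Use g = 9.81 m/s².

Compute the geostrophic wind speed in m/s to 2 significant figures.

8.3 m/s

Coriolis parameter at 63°N:
f = 2Ω sin φ = 2 × 7.29×10⁻⁵ × sin 63° = 1.30×10⁻⁴ s⁻¹
Height gradient: |∂Z/∂n| = 60 m / 545000 m = 1.10×10⁻⁴
On a pressure surface, geostrophic balance gives V_g = (g/f)|∂Z/∂n|:
V_g = 9.81 × 1.10×10⁻⁴ / 1.30×10⁻⁴ = 8.31 m/s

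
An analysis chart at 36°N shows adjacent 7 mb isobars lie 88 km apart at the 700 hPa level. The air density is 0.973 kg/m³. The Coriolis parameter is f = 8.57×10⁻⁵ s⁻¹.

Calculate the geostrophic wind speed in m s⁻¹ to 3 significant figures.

Pressure gradient: |∂P/∂n| = 700 Pa / 88000 m = 7.95×10⁻³ Pa/m
Geostrophic balance (pressure-gradient force = Coriolis force):
V_g = (1/(fρ)) |∂P/∂n| = 7.95×10⁻³ / (8.57×10⁻⁵ × 0.973) = 95.4 m/s

95.4 m s⁻¹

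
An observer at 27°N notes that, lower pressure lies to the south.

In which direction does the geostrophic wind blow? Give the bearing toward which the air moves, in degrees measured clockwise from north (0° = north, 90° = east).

The pressure-gradient force points toward the south (bearing 180°).
Geostrophic balance: in the Northern Hemisphere the Coriolis force deflects motion to the right, so the geostrophic wind blows 90° to the right of the pressure-gradient force (low pressure on the left).
Rotating 180° by 90° clockwise gives 270° — the wind blows toward the west.

270°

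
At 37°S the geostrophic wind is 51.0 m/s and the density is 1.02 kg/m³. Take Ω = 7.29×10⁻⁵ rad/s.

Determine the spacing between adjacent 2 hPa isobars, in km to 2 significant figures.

44 km

Coriolis parameter at 37°S:
f = 2Ω sin φ = 2 × 7.29×10⁻⁵ × sin 37° = 8.77×10⁻⁵ s⁻¹
Geostrophic balance rearranged: |∂P/∂n| = f ρ V_g
|∂P/∂n| = 8.77×10⁻⁵ × 1.02 × 51.0 = 4.56×10⁻³ Pa/m
Isobar spacing: Δn = ΔP/|∂P/∂n| = 200 Pa / 4.56×10⁻³ Pa/m = 43817 m ≈ 44 km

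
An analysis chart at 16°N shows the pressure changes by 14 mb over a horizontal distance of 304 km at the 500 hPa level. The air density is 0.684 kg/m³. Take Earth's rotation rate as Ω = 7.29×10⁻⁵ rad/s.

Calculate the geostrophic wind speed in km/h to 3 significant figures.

Coriolis parameter at 16°N:
f = 2Ω sin φ = 2 × 7.29×10⁻⁵ × sin 16° = 4.02×10⁻⁵ s⁻¹
Pressure gradient: |∂P/∂n| = 1400 Pa / 304000 m = 4.61×10⁻³ Pa/m
Geostrophic balance (pressure-gradient force = Coriolis force):
V_g = (1/(fρ)) |∂P/∂n| = 4.61×10⁻³ / (4.02×10⁻⁵ × 0.684) = 168 m/s
Converting: 168 m/s × 3.6 = 603 km/h

603 km/h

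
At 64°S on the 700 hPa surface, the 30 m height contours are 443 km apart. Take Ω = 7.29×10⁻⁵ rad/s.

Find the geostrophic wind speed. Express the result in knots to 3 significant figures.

9.85 knots

Coriolis parameter at 64°S:
f = 2Ω sin φ = 2 × 7.29×10⁻⁵ × sin 64° = 1.31×10⁻⁴ s⁻¹
Height gradient: |∂Z/∂n| = 30 m / 443000 m = 6.77×10⁻⁵
On a pressure surface, geostrophic balance gives V_g = (g/f)|∂Z/∂n|:
V_g = 9.81 × 6.77×10⁻⁵ / 1.31×10⁻⁴ = 5.07 m/s
Converting: 5.07 m/s × 1.944 = 9.85 knots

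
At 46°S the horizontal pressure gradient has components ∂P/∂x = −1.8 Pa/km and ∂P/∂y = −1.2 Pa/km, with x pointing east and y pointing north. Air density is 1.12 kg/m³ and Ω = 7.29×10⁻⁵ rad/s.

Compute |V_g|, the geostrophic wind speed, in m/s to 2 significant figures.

18 m/s

Coriolis parameter at 46°S:
f = 2Ω sin φ = 2 × 7.29×10⁻⁵ × sin 46° = 1.05×10⁻⁴ s⁻¹
In the Southern Hemisphere f is negative: f = −1.05×10⁻⁴ s⁻¹.
Component geostrophic relations (x east, y north):
u_g = −(1/(fρ)) ∂P/∂y,  v_g = (1/(fρ)) ∂P/∂x
u_g = −(−1.2×10⁻³)/(−1.05×10⁻⁴ × 1.12) = −10.2 m/s;  v_g = (−1.8×10⁻³)/(−1.05×10⁻⁴ × 1.12) = 15.3 m/s
|V_g| = √(u_g² + v_g²) = 18.4 m/s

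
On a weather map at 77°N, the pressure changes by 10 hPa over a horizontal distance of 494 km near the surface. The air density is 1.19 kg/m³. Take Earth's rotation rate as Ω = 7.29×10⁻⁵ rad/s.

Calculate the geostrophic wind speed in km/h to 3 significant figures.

43.1 km/h

Coriolis parameter at 77°N:
f = 2Ω sin φ = 2 × 7.29×10⁻⁵ × sin 77° = 1.42×10⁻⁴ s⁻¹
Pressure gradient: |∂P/∂n| = 1000 Pa / 494000 m = 2.02×10⁻³ Pa/m
Geostrophic balance (pressure-gradient force = Coriolis force):
V_g = (1/(fρ)) |∂P/∂n| = 2.02×10⁻³ / (1.42×10⁻⁴ × 1.19) = 12.0 m/s
Converting: 12.0 m/s × 3.6 = 43.1 km/h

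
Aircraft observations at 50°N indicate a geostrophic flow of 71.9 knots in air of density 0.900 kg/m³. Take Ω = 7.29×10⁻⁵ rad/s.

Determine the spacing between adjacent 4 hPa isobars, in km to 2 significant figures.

Coriolis parameter at 50°N:
f = 2Ω sin φ = 2 × 7.29×10⁻⁵ × sin 50° = 1.12×10⁻⁴ s⁻¹
Wind speed in SI: 71.9 knots = 37.0 m/s
Geostrophic balance rearranged: |∂P/∂n| = f ρ V_g
|∂P/∂n| = 1.12×10⁻⁴ × 0.900 × 37.0 = 3.72×10⁻³ Pa/m
Isobar spacing: Δn = ΔP/|∂P/∂n| = 400 Pa / 3.72×10⁻³ Pa/m = 107582 m ≈ 110 km

110 km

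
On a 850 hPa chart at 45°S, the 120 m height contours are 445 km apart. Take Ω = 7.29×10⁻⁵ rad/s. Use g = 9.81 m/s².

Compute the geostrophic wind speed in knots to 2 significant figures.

Coriolis parameter at 45°S:
f = 2Ω sin φ = 2 × 7.29×10⁻⁵ × sin 45° = 1.03×10⁻⁴ s⁻¹
Height gradient: |∂Z/∂n| = 120 m / 445000 m = 2.70×10⁻⁴
On a pressure surface, geostrophic balance gives V_g = (g/f)|∂Z/∂n|:
V_g = 9.81 × 2.70×10⁻⁴ / 1.03×10⁻⁴ = 25.7 m/s
Converting: 25.7 m/s × 1.944 = 50 knots

50 knots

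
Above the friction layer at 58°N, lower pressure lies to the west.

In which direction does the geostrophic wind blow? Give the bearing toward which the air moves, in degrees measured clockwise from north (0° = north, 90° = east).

000°

The pressure-gradient force points toward the west (bearing 270°).
Geostrophic balance: in the Northern Hemisphere the Coriolis force deflects motion to the right, so the geostrophic wind blows 90° to the right of the pressure-gradient force (low pressure on the left).
Rotating 270° by 90° clockwise gives 000° — the wind blows toward the north.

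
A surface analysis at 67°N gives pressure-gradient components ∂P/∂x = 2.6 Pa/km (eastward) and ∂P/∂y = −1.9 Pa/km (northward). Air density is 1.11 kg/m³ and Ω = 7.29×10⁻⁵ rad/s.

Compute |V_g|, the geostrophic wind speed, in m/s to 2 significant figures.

Coriolis parameter at 67°N:
f = 2Ω sin φ = 2 × 7.29×10⁻⁵ × sin 67° = 1.34×10⁻⁴ s⁻¹
Component geostrophic relations (x east, y north):
u_g = −(1/(fρ)) ∂P/∂y,  v_g = (1/(fρ)) ∂P/∂x
u_g = −(−1.9×10⁻³)/(1.34×10⁻⁴ × 1.11) = 12.8 m/s;  v_g = (2.6×10⁻³)/(1.34×10⁻⁴ × 1.11) = 17.5 m/s
|V_g| = √(u_g² + v_g²) = 21.6 m/s

22 m/s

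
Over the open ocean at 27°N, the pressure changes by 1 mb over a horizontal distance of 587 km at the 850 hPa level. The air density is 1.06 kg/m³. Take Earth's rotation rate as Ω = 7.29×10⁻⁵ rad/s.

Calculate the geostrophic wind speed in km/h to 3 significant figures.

8.74 km/h

Coriolis parameter at 27°N:
f = 2Ω sin φ = 2 × 7.29×10⁻⁵ × sin 27° = 6.62×10⁻⁵ s⁻¹
Pressure gradient: |∂P/∂n| = 100 Pa / 587000 m = 1.70×10⁻⁴ Pa/m
Geostrophic balance (pressure-gradient force = Coriolis force):
V_g = (1/(fρ)) |∂P/∂n| = 1.70×10⁻⁴ / (6.62×10⁻⁵ × 1.06) = 2.43 m/s
Converting: 2.43 m/s × 3.6 = 8.74 km/h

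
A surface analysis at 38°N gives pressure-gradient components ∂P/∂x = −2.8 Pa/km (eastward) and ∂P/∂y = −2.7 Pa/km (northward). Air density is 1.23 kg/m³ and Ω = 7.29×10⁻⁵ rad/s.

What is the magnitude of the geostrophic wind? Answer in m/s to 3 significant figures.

Coriolis parameter at 38°N:
f = 2Ω sin φ = 2 × 7.29×10⁻⁵ × sin 38° = 8.98×10⁻⁵ s⁻¹
Component geostrophic relations (x east, y north):
u_g = −(1/(fρ)) ∂P/∂y,  v_g = (1/(fρ)) ∂P/∂x
u_g = −(−2.7×10⁻³)/(8.98×10⁻⁵ × 1.23) = 24.5 m/s;  v_g = (−2.8×10⁻³)/(8.98×10⁻⁵ × 1.23) = −25.4 m/s
|V_g| = √(u_g² + v_g²) = 35.2 m/s

35.2 m/s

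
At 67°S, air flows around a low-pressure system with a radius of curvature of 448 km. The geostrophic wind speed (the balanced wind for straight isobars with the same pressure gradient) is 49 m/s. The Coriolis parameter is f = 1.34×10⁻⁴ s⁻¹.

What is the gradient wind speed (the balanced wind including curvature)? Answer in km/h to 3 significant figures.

Around a low, centrifugal force acts outward with Coriolis, so pressure-gradient force balances both:
(1/ρ)|∂P/∂n| = fV + V²/R  →  V² + fR·V − fR·V_g = 0
With fR = 1.34×10⁻⁴ × 448×10³ m = 60.0 m/s:
V = [−fR + √((fR)² + 4 fR V_g)]/2 = [−60.0 + √(60.0² + 4×60.0×49)]/2 = 32 m/s
Subgeostrophic (V < V_g = 49 m/s), as expected around a low.
Converting: 32 m/s × 3.6 = 115 km/h

115 km/h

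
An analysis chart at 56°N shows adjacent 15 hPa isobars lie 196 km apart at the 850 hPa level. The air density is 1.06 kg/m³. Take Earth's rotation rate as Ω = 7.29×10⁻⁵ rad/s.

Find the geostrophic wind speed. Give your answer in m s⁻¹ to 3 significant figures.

59.7 m s⁻¹

Coriolis parameter at 56°N:
f = 2Ω sin φ = 2 × 7.29×10⁻⁵ × sin 56° = 1.21×10⁻⁴ s⁻¹
Pressure gradient: |∂P/∂n| = 1500 Pa / 196000 m = 7.65×10⁻³ Pa/m
Geostrophic balance (pressure-gradient force = Coriolis force):
V_g = (1/(fρ)) |∂P/∂n| = 7.65×10⁻³ / (1.21×10⁻⁴ × 1.06) = 59.7 m/s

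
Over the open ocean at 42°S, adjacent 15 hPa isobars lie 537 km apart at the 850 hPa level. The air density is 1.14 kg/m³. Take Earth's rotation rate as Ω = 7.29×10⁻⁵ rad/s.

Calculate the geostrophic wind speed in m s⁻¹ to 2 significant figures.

Coriolis parameter at 42°S:
f = 2Ω sin φ = 2 × 7.29×10⁻⁵ × sin 42° = 9.76×10⁻⁵ s⁻¹
Pressure gradient: |∂P/∂n| = 1500 Pa / 537000 m = 2.79×10⁻³ Pa/m
Geostrophic balance (pressure-gradient force = Coriolis force):
V_g = (1/(fρ)) |∂P/∂n| = 2.79×10⁻³ / (9.76×10⁻⁵ × 1.14) = 25.1 m/s

25 m s⁻¹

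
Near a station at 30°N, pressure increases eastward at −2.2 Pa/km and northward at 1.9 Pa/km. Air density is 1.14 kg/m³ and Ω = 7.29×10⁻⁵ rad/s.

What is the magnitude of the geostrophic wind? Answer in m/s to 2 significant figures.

35 m/s

Coriolis parameter at 30°N:
f = 2Ω sin φ = 2 × 7.29×10⁻⁵ × sin 30° = 7.29×10⁻⁵ s⁻¹
Component geostrophic relations (x east, y north):
u_g = −(1/(fρ)) ∂P/∂y,  v_g = (1/(fρ)) ∂P/∂x
u_g = −(1.9×10⁻³)/(7.29×10⁻⁵ × 1.14) = −22.9 m/s;  v_g = (−2.2×10⁻³)/(7.29×10⁻⁵ × 1.14) = −26.5 m/s
|V_g| = √(u_g² + v_g²) = 35.0 m/s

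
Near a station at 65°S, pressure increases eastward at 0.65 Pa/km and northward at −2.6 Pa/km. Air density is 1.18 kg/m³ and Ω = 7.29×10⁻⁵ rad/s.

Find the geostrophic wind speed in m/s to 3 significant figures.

Coriolis parameter at 65°S:
f = 2Ω sin φ = 2 × 7.29×10⁻⁵ × sin 65° = 1.32×10⁻⁴ s⁻¹
In the Southern Hemisphere f is negative: f = −1.32×10⁻⁴ s⁻¹.
Component geostrophic relations (x east, y north):
u_g = −(1/(fρ)) ∂P/∂y,  v_g = (1/(fρ)) ∂P/∂x
u_g = −(−2.6×10⁻³)/(−1.32×10⁻⁴ × 1.18) = −16.7 m/s;  v_g = (0.65×10⁻³)/(−1.32×10⁻⁴ × 1.18) = −4.17 m/s
|V_g| = √(u_g² + v_g²) = 17.2 m/s

17.2 m/s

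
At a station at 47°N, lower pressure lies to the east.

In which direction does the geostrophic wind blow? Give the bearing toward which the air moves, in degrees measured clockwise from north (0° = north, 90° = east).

The pressure-gradient force points toward the east (bearing 090°).
Geostrophic balance: in the Northern Hemisphere the Coriolis force deflects motion to the right, so the geostrophic wind blows 90° to the right of the pressure-gradient force (low pressure on the left).
Rotating 090° by 90° clockwise gives 180° — the wind blows toward the south.

180°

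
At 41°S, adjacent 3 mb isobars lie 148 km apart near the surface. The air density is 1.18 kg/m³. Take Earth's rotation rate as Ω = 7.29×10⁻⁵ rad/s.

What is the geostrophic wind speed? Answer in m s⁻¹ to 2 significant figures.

Coriolis parameter at 41°S:
f = 2Ω sin φ = 2 × 7.29×10⁻⁵ × sin 41° = 9.57×10⁻⁵ s⁻¹
Pressure gradient: |∂P/∂n| = 300 Pa / 148000 m = 2.03×10⁻³ Pa/m
Geostrophic balance (pressure-gradient force = Coriolis force):
V_g = (1/(fρ)) |∂P/∂n| = 2.03×10⁻³ / (9.57×10⁻⁵ × 1.18) = 18.0 m/s

18 m s⁻¹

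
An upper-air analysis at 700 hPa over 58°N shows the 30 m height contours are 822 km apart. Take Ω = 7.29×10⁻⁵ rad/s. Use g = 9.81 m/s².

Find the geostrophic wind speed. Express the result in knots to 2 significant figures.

5.6 knots

Coriolis parameter at 58°N:
f = 2Ω sin φ = 2 × 7.29×10⁻⁵ × sin 58° = 1.24×10⁻⁴ s⁻¹
Height gradient: |∂Z/∂n| = 30 m / 822000 m = 3.65×10⁻⁵
On a pressure surface, geostrophic balance gives V_g = (g/f)|∂Z/∂n|:
V_g = 9.81 × 3.65×10⁻⁵ / 1.24×10⁻⁴ = 2.90 m/s
Converting: 2.90 m/s × 1.944 = 5.6 knots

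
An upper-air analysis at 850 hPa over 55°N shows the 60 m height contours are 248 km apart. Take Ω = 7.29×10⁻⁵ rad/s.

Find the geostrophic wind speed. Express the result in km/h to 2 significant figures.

72 km/h

Coriolis parameter at 55°N:
f = 2Ω sin φ = 2 × 7.29×10⁻⁵ × sin 55° = 1.19×10⁻⁴ s⁻¹
Height gradient: |∂Z/∂n| = 60 m / 248000 m = 2.42×10⁻⁴
On a pressure surface, geostrophic balance gives V_g = (g/f)|∂Z/∂n|:
V_g = 9.81 × 2.42×10⁻⁴ / 1.19×10⁻⁴ = 19.9 m/s
Converting: 19.9 m/s × 3.6 = 72 km/h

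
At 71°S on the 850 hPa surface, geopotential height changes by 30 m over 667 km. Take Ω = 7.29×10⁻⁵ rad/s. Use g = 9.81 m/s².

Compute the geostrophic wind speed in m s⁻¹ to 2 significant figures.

Coriolis parameter at 71°S:
f = 2Ω sin φ = 2 × 7.29×10⁻⁵ × sin 71° = 1.38×10⁻⁴ s⁻¹
Height gradient: |∂Z/∂n| = 30 m / 667000 m = 4.50×10⁻⁵
On a pressure surface, geostrophic balance gives V_g = (g/f)|∂Z/∂n|:
V_g = 9.81 × 4.50×10⁻⁵ / 1.38×10⁻⁴ = 3.20 m/s

3.2 m s⁻¹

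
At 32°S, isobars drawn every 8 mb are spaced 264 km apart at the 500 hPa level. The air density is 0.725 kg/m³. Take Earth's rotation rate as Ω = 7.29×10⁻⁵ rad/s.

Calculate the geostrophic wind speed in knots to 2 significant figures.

110 knots

Coriolis parameter at 32°S:
f = 2Ω sin φ = 2 × 7.29×10⁻⁵ × sin 32° = 7.73×10⁻⁵ s⁻¹
Pressure gradient: |∂P/∂n| = 800 Pa / 264000 m = 3.03×10⁻³ Pa/m
Geostrophic balance (pressure-gradient force = Coriolis force):
V_g = (1/(fρ)) |∂P/∂n| = 3.03×10⁻³ / (7.73×10⁻⁵ × 0.725) = 54.1 m/s
Converting: 54.1 m/s × 1.944 = 110 knots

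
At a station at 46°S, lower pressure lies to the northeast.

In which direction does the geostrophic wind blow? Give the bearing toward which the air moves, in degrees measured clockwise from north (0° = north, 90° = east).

The pressure-gradient force points toward the northeast (bearing 045°).
Geostrophic balance: in the Southern Hemisphere the Coriolis force deflects motion to the left, so the geostrophic wind blows 90° to the left of the pressure-gradient force (low pressure on the right).
Rotating 045° by 90° counterclockwise gives 315° — the wind blows toward the northwest.

315°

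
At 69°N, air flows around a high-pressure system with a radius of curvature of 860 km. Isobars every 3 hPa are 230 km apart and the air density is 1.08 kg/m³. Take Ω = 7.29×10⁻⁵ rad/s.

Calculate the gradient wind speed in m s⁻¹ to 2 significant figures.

Coriolis parameter at 69°N:
f = 2Ω sin φ = 2 × 7.29×10⁻⁵ × sin 69° = 1.36×10⁻⁴ s⁻¹
Pressure gradient: |∂P/∂n| = 300 Pa / 230000 m = 1.30×10⁻³ Pa/m
Geostrophic speed: V_g = |∂P/∂n|/(fρ) = 1.30×10⁻³/(1.36×10⁻⁴ × 1.08) = 8.87 m/s
Around a high, pressure-gradient force acts outward with centrifugal, so Coriolis balances both:
fV = (1/ρ)|∂P/∂n| + V²/R  →  V² − fR·V + fR·V_g = 0
With fR = 1.36×10⁻⁴ × 860×10³ m = 117 m/s:
V = [fR − √((fR)² − 4 fR V_g)]/2 = [117 − √(117² − 4×117×8.87)]/2 = 9.67 m/s
Supergeostrophic (V > V_g = 8.87 m/s), as expected around a high.

9.7 m s⁻¹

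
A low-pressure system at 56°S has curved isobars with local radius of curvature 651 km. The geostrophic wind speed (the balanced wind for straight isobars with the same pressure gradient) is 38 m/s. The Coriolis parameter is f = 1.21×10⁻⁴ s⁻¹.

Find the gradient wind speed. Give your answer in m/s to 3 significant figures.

Around a low, centrifugal force acts outward with Coriolis, so pressure-gradient force balances both:
(1/ρ)|∂P/∂n| = fV + V²/R  →  V² + fR·V − fR·V_g = 0
With fR = 1.21×10⁻⁴ × 651×10³ m = 78.8 m/s:
V = [−fR + √((fR)² + 4 fR V_g)]/2 = [−78.8 + √(78.8² + 4×78.8×38)]/2 = 28 m/s
Subgeostrophic (V < V_g = 38 m/s), as expected around a low.

28.0 m/s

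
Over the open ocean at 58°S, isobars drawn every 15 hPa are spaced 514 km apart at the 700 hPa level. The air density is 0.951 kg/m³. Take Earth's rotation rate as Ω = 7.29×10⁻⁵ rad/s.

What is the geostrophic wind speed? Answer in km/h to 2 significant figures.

Coriolis parameter at 58°S:
f = 2Ω sin φ = 2 × 7.29×10⁻⁵ × sin 58° = 1.24×10⁻⁴ s⁻¹
Pressure gradient: |∂P/∂n| = 1500 Pa / 514000 m = 2.92×10⁻³ Pa/m
Geostrophic balance (pressure-gradient force = Coriolis force):
V_g = (1/(fρ)) |∂P/∂n| = 2.92×10⁻³ / (1.24×10⁻⁴ × 0.951) = 24.8 m/s
Converting: 24.8 m/s × 3.6 = 89 km/h

89 km/h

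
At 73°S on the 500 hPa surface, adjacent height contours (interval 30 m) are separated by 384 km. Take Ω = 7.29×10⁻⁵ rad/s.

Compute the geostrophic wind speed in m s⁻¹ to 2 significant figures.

Coriolis parameter at 73°S:
f = 2Ω sin φ = 2 × 7.29×10⁻⁵ × sin 73° = 1.39×10⁻⁴ s⁻¹
Height gradient: |∂Z/∂n| = 30 m / 384000 m = 7.81×10⁻⁵
On a pressure surface, geostrophic balance gives V_g = (g/f)|∂Z/∂n|:
V_g = 9.81 × 7.81×10⁻⁵ / 1.39×10⁻⁴ = 5.50 m/s

5.5 m s⁻¹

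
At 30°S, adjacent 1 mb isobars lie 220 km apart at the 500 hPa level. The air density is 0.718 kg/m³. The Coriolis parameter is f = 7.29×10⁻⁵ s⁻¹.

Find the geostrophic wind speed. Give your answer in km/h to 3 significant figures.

31.3 km/h

Pressure gradient: |∂P/∂n| = 100 Pa / 220000 m = 4.55×10⁻⁴ Pa/m
Geostrophic balance (pressure-gradient force = Coriolis force):
V_g = (1/(fρ)) |∂P/∂n| = 4.55×10⁻⁴ / (7.29×10⁻⁵ × 0.718) = 8.68 m/s
Converting: 8.68 m/s × 3.6 = 31.3 km/h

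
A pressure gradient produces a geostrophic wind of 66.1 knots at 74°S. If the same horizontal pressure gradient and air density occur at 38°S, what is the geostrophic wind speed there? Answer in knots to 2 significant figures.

100 knots

With the same pressure gradient and density, V_g ∝ 1/f ∝ 1/sin φ.
V₂ = V₁ · sin φ₁ / sin φ₂ = 66.1 × sin 74° / sin 38°
V₂ = 66.1 × 0.9613/0.6157 = 100 knots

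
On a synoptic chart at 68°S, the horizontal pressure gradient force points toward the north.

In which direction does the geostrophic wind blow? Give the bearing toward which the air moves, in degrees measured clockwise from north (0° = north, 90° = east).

The pressure-gradient force points toward the north (bearing 000°).
Geostrophic balance: in the Southern Hemisphere the Coriolis force deflects motion to the left, so the geostrophic wind blows 90° to the left of the pressure-gradient force (low pressure on the right).
Rotating 000° by 90° counterclockwise gives 270° — the wind blows toward the west.

270°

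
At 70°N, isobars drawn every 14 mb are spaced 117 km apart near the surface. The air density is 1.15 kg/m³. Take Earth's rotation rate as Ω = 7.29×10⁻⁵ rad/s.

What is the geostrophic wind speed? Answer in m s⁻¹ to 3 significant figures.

Coriolis parameter at 70°N:
f = 2Ω sin φ = 2 × 7.29×10⁻⁵ × sin 70° = 1.37×10⁻⁴ s⁻¹
Pressure gradient: |∂P/∂n| = 1400 Pa / 117000 m = 1.20×10⁻² Pa/m
Geostrophic balance (pressure-gradient force = Coriolis force):
V_g = (1/(fρ)) |∂P/∂n| = 1.20×10⁻² / (1.37×10⁻⁴ × 1.15) = 75.9 m/s

75.9 m s⁻¹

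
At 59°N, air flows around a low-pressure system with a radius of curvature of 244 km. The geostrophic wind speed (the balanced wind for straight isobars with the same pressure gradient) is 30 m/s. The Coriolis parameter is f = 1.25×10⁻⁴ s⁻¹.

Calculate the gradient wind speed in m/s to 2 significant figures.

Around a low, centrifugal force acts outward with Coriolis, so pressure-gradient force balances both:
(1/ρ)|∂P/∂n| = fV + V²/R  →  V² + fR·V − fR·V_g = 0
With fR = 1.25×10⁻⁴ × 244×10³ m = 30.5 m/s:
V = [−fR + √((fR)² + 4 fR V_g)]/2 = [−30.5 + √(30.5² + 4×30.5×30)]/2 = 18.6 m/s
Subgeostrophic (V < V_g = 30 m/s), as expected around a low.

19 m/s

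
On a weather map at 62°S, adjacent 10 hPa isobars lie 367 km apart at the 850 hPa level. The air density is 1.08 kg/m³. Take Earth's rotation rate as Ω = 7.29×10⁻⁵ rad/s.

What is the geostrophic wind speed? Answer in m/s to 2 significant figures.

Coriolis parameter at 62°S:
f = 2Ω sin φ = 2 × 7.29×10⁻⁵ × sin 62° = 1.29×10⁻⁴ s⁻¹
Pressure gradient: |∂P/∂n| = 1000 Pa / 367000 m = 2.72×10⁻³ Pa/m
Geostrophic balance (pressure-gradient force = Coriolis force):
V_g = (1/(fρ)) |∂P/∂n| = 2.72×10⁻³ / (1.29×10⁻⁴ × 1.08) = 19.6 m/s

20 m/s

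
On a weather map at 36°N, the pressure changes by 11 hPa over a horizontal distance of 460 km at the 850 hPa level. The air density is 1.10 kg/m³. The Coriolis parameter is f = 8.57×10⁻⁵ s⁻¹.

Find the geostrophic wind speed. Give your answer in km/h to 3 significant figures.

Pressure gradient: |∂P/∂n| = 1100 Pa / 460000 m = 2.39×10⁻³ Pa/m
Geostrophic balance (pressure-gradient force = Coriolis force):
V_g = (1/(fρ)) |∂P/∂n| = 2.39×10⁻³ / (8.57×10⁻⁵ × 1.10) = 25.4 m/s
Converting: 25.4 m/s × 3.6 = 91.3 km/h

91.3 km/h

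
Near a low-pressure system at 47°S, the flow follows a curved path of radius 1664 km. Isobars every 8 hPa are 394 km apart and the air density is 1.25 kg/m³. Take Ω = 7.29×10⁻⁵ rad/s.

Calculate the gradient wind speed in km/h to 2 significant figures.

Coriolis parameter at 47°S:
f = 2Ω sin φ = 2 × 7.29×10⁻⁵ × sin 47° = 1.07×10⁻⁴ s⁻¹
Pressure gradient: |∂P/∂n| = 800 Pa / 394000 m = 2.03×10⁻³ Pa/m
Geostrophic speed: V_g = |∂P/∂n|/(fρ) = 2.03×10⁻³/(1.07×10⁻⁴ × 1.25) = 15.2 m/s
Around a low, centrifugal force acts outward with Coriolis, so pressure-gradient force balances both:
(1/ρ)|∂P/∂n| = fV + V²/R  →  V² + fR·V − fR·V_g = 0
With fR = 1.07×10⁻⁴ × 1664×10³ m = 177 m/s:
V = [−fR + √((fR)² + 4 fR V_g)]/2 = [−177 + √(177² + 4×177×15.2)]/2 = 14.1 m/s
Subgeostrophic (V < V_g = 15.2 m/s), as expected around a low.
Converting: 14.1 m/s × 3.6 = 51 km/h

51 km/h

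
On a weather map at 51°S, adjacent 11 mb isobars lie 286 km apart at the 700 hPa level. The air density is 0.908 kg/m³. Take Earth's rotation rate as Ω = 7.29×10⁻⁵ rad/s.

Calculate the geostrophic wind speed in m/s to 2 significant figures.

Coriolis parameter at 51°S:
f = 2Ω sin φ = 2 × 7.29×10⁻⁵ × sin 51° = 1.13×10⁻⁴ s⁻¹
Pressure gradient: |∂P/∂n| = 1100 Pa / 286000 m = 3.85×10⁻³ Pa/m
Geostrophic balance (pressure-gradient force = Coriolis force):
V_g = (1/(fρ)) |∂P/∂n| = 3.85×10⁻³ / (1.13×10⁻⁴ × 0.908) = 37.4 m/s

37 m/s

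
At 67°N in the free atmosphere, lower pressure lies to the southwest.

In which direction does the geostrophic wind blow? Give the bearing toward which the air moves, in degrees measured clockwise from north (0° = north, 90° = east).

315°

The pressure-gradient force points toward the southwest (bearing 225°).
Geostrophic balance: in the Northern Hemisphere the Coriolis force deflects motion to the right, so the geostrophic wind blows 90° to the right of the pressure-gradient force (low pressure on the left).
Rotating 225° by 90° clockwise gives 315° — the wind blows toward the northwest.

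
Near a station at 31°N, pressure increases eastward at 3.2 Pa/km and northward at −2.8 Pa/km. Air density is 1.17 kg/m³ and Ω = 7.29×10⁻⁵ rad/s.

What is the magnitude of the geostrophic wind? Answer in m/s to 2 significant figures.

48 m/s

Coriolis parameter at 31°N:
f = 2Ω sin φ = 2 × 7.29×10⁻⁵ × sin 31° = 7.51×10⁻⁵ s⁻¹
Component geostrophic relations (x east, y north):
u_g = −(1/(fρ)) ∂P/∂y,  v_g = (1/(fρ)) ∂P/∂x
u_g = −(−2.8×10⁻³)/(7.51×10⁻⁵ × 1.17) = 31.9 m/s;  v_g = (3.2×10⁻³)/(7.51×10⁻⁵ × 1.17) = 36.4 m/s
|V_g| = √(u_g² + v_g²) = 48.4 m/s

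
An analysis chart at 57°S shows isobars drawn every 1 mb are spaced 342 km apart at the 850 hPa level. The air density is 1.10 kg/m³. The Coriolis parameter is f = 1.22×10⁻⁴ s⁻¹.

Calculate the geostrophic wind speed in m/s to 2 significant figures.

2.2 m/s

Pressure gradient: |∂P/∂n| = 100 Pa / 342000 m = 2.92×10⁻⁴ Pa/m
Geostrophic balance (pressure-gradient force = Coriolis force):
V_g = (1/(fρ)) |∂P/∂n| = 2.92×10⁻⁴ / (1.22×10⁻⁴ × 1.10) = 2.18 m/s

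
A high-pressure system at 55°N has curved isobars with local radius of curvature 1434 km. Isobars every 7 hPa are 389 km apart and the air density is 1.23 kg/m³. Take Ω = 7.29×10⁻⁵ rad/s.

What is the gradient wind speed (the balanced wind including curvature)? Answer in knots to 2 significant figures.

Coriolis parameter at 55°N:
f = 2Ω sin φ = 2 × 7.29×10⁻⁵ × sin 55° = 1.19×10⁻⁴ s⁻¹
Pressure gradient: |∂P/∂n| = 700 Pa / 389000 m = 1.80×10⁻³ Pa/m
Geostrophic speed: V_g = |∂P/∂n|/(fρ) = 1.80×10⁻³/(1.19×10⁻⁴ × 1.23) = 12.2 m/s
Around a high, pressure-gradient force acts outward with centrifugal, so Coriolis balances both:
fV = (1/ρ)|∂P/∂n| + V²/R  →  V² − fR·V + fR·V_g = 0
With fR = 1.19×10⁻⁴ × 1434×10³ m = 171 m/s:
V = [fR − √((fR)² − 4 fR V_g)]/2 = [171 − √(171² − 4×171×12.2)]/2 = 13.3 m/s
Supergeostrophic (V > V_g = 12.2 m/s), as expected around a high.
Converting: 13.3 m/s × 1.944 = 26 knots

26 knots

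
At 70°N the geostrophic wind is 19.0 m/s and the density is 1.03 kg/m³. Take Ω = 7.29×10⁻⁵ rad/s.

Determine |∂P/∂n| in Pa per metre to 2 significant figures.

2.7×10⁻³ Pa/m

Coriolis parameter at 70°N:
f = 2Ω sin φ = 2 × 7.29×10⁻⁵ × sin 70° = 1.37×10⁻⁴ s⁻¹
Geostrophic balance rearranged: |∂P/∂n| = f ρ V_g
|∂P/∂n| = 1.37×10⁻⁴ × 1.03 × 19.0 = 2.68×10⁻³ Pa/m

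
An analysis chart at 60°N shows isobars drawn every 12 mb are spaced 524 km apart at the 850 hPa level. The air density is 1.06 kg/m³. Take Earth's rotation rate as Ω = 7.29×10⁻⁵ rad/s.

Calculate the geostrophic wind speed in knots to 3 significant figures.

Coriolis parameter at 60°N:
f = 2Ω sin φ = 2 × 7.29×10⁻⁵ × sin 60° = 1.26×10⁻⁴ s⁻¹
Pressure gradient: |∂P/∂n| = 1200 Pa / 524000 m = 2.29×10⁻³ Pa/m
Geostrophic balance (pressure-gradient force = Coriolis force):
V_g = (1/(fρ)) |∂P/∂n| = 2.29×10⁻³ / (1.26×10⁻⁴ × 1.06) = 17.1 m/s
Converting: 17.1 m/s × 1.944 = 33.3 knots

33.3 knots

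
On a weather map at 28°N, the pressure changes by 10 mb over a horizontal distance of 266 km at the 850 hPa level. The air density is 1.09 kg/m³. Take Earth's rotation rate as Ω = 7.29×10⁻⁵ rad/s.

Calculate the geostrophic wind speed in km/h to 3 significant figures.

181 km/h

Coriolis parameter at 28°N:
f = 2Ω sin φ = 2 × 7.29×10⁻⁵ × sin 28° = 6.84×10⁻⁵ s⁻¹
Pressure gradient: |∂P/∂n| = 1000 Pa / 266000 m = 3.76×10⁻³ Pa/m
Geostrophic balance (pressure-gradient force = Coriolis force):
V_g = (1/(fρ)) |∂P/∂n| = 3.76×10⁻³ / (6.84×10⁻⁵ × 1.09) = 50.4 m/s
Converting: 50.4 m/s × 3.6 = 181 km/h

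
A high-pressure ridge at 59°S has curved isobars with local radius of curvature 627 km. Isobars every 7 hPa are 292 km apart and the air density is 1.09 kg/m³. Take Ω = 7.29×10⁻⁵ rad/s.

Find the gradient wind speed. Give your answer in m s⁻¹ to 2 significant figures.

Coriolis parameter at 59°S:
f = 2Ω sin φ = 2 × 7.29×10⁻⁵ × sin 59° = 1.25×10⁻⁴ s⁻¹
Pressure gradient: |∂P/∂n| = 700 Pa / 292000 m = 2.40×10⁻³ Pa/m
Geostrophic speed: V_g = |∂P/∂n|/(fρ) = 2.40×10⁻³/(1.25×10⁻⁴ × 1.09) = 17.6 m/s
Around a high, pressure-gradient force acts outward with centrifugal, so Coriolis balances both:
fV = (1/ρ)|∂P/∂n| + V²/R  →  V² − fR·V + fR·V_g = 0
With fR = 1.25×10⁻⁴ × 627×10³ m = 78.4 m/s:
V = [fR − √((fR)² − 4 fR V_g)]/2 = [78.4 − √(78.4² − 4×78.4×17.6)]/2 = 26.7 m/s
Supergeostrophic (V > V_g = 17.6 m/s), as expected around a high.

27 m s⁻¹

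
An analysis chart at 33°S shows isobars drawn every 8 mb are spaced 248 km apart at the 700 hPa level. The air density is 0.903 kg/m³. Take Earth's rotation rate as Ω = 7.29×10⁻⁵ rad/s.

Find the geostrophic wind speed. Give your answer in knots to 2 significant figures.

87 knots

Coriolis parameter at 33°S:
f = 2Ω sin φ = 2 × 7.29×10⁻⁵ × sin 33° = 7.94×10⁻⁵ s⁻¹
Pressure gradient: |∂P/∂n| = 800 Pa / 248000 m = 3.23×10⁻³ Pa/m
Geostrophic balance (pressure-gradient force = Coriolis force):
V_g = (1/(fρ)) |∂P/∂n| = 3.23×10⁻³ / (7.94×10⁻⁵ × 0.903) = 45.0 m/s
Converting: 45.0 m/s × 1.944 = 87 knots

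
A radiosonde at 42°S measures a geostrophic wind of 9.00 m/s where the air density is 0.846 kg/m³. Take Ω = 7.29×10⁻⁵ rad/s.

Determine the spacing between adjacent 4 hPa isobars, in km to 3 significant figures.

538 km

Coriolis parameter at 42°S:
f = 2Ω sin φ = 2 × 7.29×10⁻⁵ × sin 42° = 9.76×10⁻⁵ s⁻¹
Geostrophic balance rearranged: |∂P/∂n| = f ρ V_g
|∂P/∂n| = 9.76×10⁻⁵ × 0.846 × 9.00 = 7.43×10⁻⁴ Pa/m
Isobar spacing: Δn = ΔP/|∂P/∂n| = 400 Pa / 7.43×10⁻⁴ Pa/m = 538491 m ≈ 538 km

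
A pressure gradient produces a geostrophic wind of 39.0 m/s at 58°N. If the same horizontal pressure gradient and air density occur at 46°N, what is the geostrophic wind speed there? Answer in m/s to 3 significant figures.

46.0 m/s

With the same pressure gradient and density, V_g ∝ 1/f ∝ 1/sin φ.
V₂ = V₁ · sin φ₁ / sin φ₂ = 39.0 × sin 58° / sin 46°
V₂ = 39.0 × 0.8480/0.7193 = 46.0 m/s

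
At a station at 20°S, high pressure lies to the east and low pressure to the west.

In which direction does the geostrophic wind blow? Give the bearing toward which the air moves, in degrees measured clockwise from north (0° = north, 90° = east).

The pressure-gradient force points toward the west (bearing 270°).
Geostrophic balance: in the Southern Hemisphere the Coriolis force deflects motion to the left, so the geostrophic wind blows 90° to the left of the pressure-gradient force (low pressure on the right).
Rotating 270° by 90° counterclockwise gives 180° — the wind blows toward the south.

180°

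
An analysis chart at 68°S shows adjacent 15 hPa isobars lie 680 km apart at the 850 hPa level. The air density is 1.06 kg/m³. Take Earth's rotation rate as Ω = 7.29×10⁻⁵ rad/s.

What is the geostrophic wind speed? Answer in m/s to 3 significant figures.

15.4 m/s

Coriolis parameter at 68°S:
f = 2Ω sin φ = 2 × 7.29×10⁻⁵ × sin 68° = 1.35×10⁻⁴ s⁻¹
Pressure gradient: |∂P/∂n| = 1500 Pa / 680000 m = 2.21×10⁻³ Pa/m
Geostrophic balance (pressure-gradient force = Coriolis force):
V_g = (1/(fρ)) |∂P/∂n| = 2.21×10⁻³ / (1.35×10⁻⁴ × 1.06) = 15.4 m/s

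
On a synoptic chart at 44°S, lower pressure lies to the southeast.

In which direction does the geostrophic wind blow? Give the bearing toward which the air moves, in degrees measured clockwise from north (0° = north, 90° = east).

The pressure-gradient force points toward the southeast (bearing 135°).
Geostrophic balance: in the Southern Hemisphere the Coriolis force deflects motion to the left, so the geostrophic wind blows 90° to the left of the pressure-gradient force (low pressure on the right).
Rotating 135° by 90° counterclockwise gives 045° — the wind blows toward the northeast.

045°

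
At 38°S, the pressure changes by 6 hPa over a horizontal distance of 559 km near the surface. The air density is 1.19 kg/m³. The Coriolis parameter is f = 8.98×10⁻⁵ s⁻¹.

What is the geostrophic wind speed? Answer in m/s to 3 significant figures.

Pressure gradient: |∂P/∂n| = 600 Pa / 559000 m = 1.07×10⁻³ Pa/m
Geostrophic balance (pressure-gradient force = Coriolis force):
V_g = (1/(fρ)) |∂P/∂n| = 1.07×10⁻³ / (8.98×10⁻⁵ × 1.19) = 10.0 m/s

10.0 m/s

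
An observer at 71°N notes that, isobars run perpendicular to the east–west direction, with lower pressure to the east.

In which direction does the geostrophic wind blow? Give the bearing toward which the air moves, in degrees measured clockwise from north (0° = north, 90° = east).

The pressure-gradient force points toward the east (bearing 090°).
Geostrophic balance: in the Northern Hemisphere the Coriolis force deflects motion to the right, so the geostrophic wind blows 90° to the right of the pressure-gradient force (low pressure on the left).
Rotating 090° by 90° clockwise gives 180° — the wind blows toward the south.

180°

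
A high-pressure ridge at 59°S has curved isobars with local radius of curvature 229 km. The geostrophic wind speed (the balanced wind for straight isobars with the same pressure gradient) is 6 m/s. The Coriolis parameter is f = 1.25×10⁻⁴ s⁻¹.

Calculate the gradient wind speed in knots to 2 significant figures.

17 knots

Around a high, pressure-gradient force acts outward with centrifugal, so Coriolis balances both:
fV = (1/ρ)|∂P/∂n| + V²/R  →  V² − fR·V + fR·V_g = 0
With fR = 1.25×10⁻⁴ × 229×10³ m = 28.6 m/s:
V = [fR − √((fR)² − 4 fR V_g)]/2 = [28.6 − √(28.6² − 4×28.6×6)]/2 = 8.56 m/s
Supergeostrophic (V > V_g = 6 m/s), as expected around a high.
Converting: 8.56 m/s × 1.944 = 17 knots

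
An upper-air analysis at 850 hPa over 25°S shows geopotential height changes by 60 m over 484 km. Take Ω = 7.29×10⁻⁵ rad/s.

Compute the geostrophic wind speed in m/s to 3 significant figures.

19.7 m/s

Coriolis parameter at 25°S:
f = 2Ω sin φ = 2 × 7.29×10⁻⁵ × sin 25° = 6.16×10⁻⁵ s⁻¹
Height gradient: |∂Z/∂n| = 60 m / 484000 m = 1.24×10⁻⁴
On a pressure surface, geostrophic balance gives V_g = (g/f)|∂Z/∂n|:
V_g = 9.81 × 1.24×10⁻⁴ / 6.16×10⁻⁵ = 19.7 m/s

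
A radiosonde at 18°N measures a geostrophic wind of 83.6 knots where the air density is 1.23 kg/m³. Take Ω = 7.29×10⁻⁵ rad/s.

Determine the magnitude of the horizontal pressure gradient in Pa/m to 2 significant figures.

Coriolis parameter at 18°N:
f = 2Ω sin φ = 2 × 7.29×10⁻⁵ × sin 18° = 4.51×10⁻⁵ s⁻¹
Wind speed in SI: 83.6 knots = 43.0 m/s
Geostrophic balance rearranged: |∂P/∂n| = f ρ V_g
|∂P/∂n| = 4.51×10⁻⁵ × 1.23 × 43.0 = 2.38×10⁻³ Pa/m

2.4×10⁻³ Pa/m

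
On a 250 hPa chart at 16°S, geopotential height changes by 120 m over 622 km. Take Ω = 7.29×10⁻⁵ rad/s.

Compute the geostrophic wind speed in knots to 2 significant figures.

92 knots

Coriolis parameter at 16°S:
f = 2Ω sin φ = 2 × 7.29×10⁻⁵ × sin 16° = 4.02×10⁻⁵ s⁻¹
Height gradient: |∂Z/∂n| = 120 m / 622000 m = 1.93×10⁻⁴
On a pressure surface, geostrophic balance gives V_g = (g/f)|∂Z/∂n|:
V_g = 9.81 × 1.93×10⁻⁴ / 4.02×10⁻⁵ = 47.1 m/s
Converting: 47.1 m/s × 1.944 = 92 knots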